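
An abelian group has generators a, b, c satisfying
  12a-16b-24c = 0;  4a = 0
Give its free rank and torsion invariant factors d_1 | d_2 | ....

rank_ℚ(R)=2; free=3−2=1
SNF(R) diag = [4, 8] → torsion [4, 8]

Answer: M ≅ ℤ^1 ⊕ ℤ/4 ⊕ ℤ/8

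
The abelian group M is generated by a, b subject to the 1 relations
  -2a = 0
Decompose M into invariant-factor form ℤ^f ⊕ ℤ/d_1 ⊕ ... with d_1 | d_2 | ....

Answer: M ≅ ℤ^1 ⊕ ℤ/2

Derivation:
rank_ℚ(R)=1; free=2−1=1
SNF(R) diag = [2] → torsion [2]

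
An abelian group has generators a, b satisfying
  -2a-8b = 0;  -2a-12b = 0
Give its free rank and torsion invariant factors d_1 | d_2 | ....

Answer: M ≅ ℤ/2 ⊕ ℤ/4

Derivation:
rank_ℚ(R)=2; free=2−2=0
SNF(R) diag = [2, 4] → torsion [2, 4]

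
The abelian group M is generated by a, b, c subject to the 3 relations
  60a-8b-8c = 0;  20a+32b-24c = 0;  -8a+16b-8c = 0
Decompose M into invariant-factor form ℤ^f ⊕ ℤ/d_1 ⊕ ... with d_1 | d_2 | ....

Answer: M ≅ ℤ/4 ⊕ ℤ/8 ⊕ ℤ/8

Derivation:
rank_ℚ(R)=3; free=3−3=0
SNF(R) diag = [4, 8, 8] → torsion [4, 8, 8]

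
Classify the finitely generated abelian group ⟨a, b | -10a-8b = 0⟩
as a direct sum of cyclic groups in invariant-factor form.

rank_ℚ(R)=1; free=2−1=1
SNF(R) diag = [2] → torsion [2]

Answer: M ≅ ℤ^1 ⊕ ℤ/2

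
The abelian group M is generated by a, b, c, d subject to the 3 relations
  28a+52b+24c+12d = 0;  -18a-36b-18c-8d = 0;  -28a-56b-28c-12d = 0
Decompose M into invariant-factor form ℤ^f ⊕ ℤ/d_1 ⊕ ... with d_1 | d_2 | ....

Answer: M ≅ ℤ^1 ⊕ ℤ/2 ⊕ ℤ/4 ⊕ ℤ/4

Derivation:
rank_ℚ(R)=3; free=4−3=1
SNF(R) diag = [2, 4, 4] → torsion [2, 4, 4]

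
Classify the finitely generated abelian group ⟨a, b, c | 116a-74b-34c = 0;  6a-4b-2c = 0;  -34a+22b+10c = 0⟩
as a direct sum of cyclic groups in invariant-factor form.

Answer: M ≅ ℤ/2 ⊕ ℤ/2 ⊕ ℤ/2

Derivation:
rank_ℚ(R)=3; free=3−3=0
SNF(R) diag = [2, 2, 2] → torsion [2, 2, 2]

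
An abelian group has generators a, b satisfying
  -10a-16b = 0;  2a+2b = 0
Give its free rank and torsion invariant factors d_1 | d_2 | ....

rank_ℚ(R)=2; free=2−2=0
SNF(R) diag = [2, 6] → torsion [2, 6]

Answer: M ≅ ℤ/2 ⊕ ℤ/6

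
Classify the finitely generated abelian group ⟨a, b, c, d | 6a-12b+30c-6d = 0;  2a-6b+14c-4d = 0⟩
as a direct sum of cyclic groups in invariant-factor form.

rank_ℚ(R)=2; free=4−2=2
SNF(R) diag = [2, 6] → torsion [2, 6]

Answer: M ≅ ℤ^2 ⊕ ℤ/2 ⊕ ℤ/6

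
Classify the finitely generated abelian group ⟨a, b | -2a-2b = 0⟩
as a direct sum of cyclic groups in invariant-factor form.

rank_ℚ(R)=1; free=2−1=1
SNF(R) diag = [2] → torsion [2]

Answer: M ≅ ℤ^1 ⊕ ℤ/2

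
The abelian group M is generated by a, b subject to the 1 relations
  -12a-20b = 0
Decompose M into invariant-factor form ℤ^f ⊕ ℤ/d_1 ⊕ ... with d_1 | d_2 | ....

Answer: M ≅ ℤ^1 ⊕ ℤ/4

Derivation:
rank_ℚ(R)=1; free=2−1=1
SNF(R) diag = [4] → torsion [4]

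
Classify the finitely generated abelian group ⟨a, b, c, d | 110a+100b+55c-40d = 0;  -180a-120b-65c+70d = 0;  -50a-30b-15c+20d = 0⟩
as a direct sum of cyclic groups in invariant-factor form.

Answer: M ≅ ℤ^1 ⊕ ℤ/5 ⊕ ℤ/10 ⊕ ℤ/10

Derivation:
rank_ℚ(R)=3; free=4−3=1
SNF(R) diag = [5, 10, 10] → torsion [5, 10, 10]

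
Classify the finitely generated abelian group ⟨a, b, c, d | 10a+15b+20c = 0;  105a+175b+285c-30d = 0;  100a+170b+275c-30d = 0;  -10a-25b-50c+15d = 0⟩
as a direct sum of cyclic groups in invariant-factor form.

Answer: M ≅ ℤ/5 ⊕ ℤ/5 ⊕ ℤ/15 ⊕ ℤ/15

Derivation:
rank_ℚ(R)=4; free=4−4=0
SNF(R) diag = [5, 5, 15, 15] → torsion [5, 5, 15, 15]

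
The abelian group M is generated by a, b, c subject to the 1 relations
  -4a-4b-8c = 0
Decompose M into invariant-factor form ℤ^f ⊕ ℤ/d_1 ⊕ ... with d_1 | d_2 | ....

rank_ℚ(R)=1; free=3−1=2
SNF(R) diag = [4] → torsion [4]

Answer: M ≅ ℤ^2 ⊕ ℤ/4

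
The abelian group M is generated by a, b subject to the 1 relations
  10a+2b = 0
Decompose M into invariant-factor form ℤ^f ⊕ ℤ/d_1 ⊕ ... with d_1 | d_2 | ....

rank_ℚ(R)=1; free=2−1=1
SNF(R) diag = [2] → torsion [2]

Answer: M ≅ ℤ^1 ⊕ ℤ/2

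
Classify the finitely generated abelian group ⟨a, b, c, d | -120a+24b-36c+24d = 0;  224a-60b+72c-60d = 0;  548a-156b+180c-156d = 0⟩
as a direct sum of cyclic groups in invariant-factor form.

Answer: M ≅ ℤ^1 ⊕ ℤ/4 ⊕ ℤ/12 ⊕ ℤ/36

Derivation:
rank_ℚ(R)=3; free=4−3=1
SNF(R) diag = [4, 12, 36] → torsion [4, 12, 36]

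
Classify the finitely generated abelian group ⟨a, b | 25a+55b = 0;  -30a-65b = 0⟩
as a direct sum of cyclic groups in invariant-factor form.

rank_ℚ(R)=2; free=2−2=0
SNF(R) diag = [5, 5] → torsion [5, 5]

Answer: M ≅ ℤ/5 ⊕ ℤ/5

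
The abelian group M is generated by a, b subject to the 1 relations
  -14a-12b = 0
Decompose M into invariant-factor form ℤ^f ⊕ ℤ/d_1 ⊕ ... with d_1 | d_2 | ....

Answer: M ≅ ℤ^1 ⊕ ℤ/2

Derivation:
rank_ℚ(R)=1; free=2−1=1
SNF(R) diag = [2] → torsion [2]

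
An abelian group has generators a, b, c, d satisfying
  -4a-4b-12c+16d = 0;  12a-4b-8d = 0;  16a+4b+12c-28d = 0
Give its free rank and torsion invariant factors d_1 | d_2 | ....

rank_ℚ(R)=3; free=4−3=1
SNF(R) diag = [4, 4, 12] → torsion [4, 4, 12]

Answer: M ≅ ℤ^1 ⊕ ℤ/4 ⊕ ℤ/4 ⊕ ℤ/12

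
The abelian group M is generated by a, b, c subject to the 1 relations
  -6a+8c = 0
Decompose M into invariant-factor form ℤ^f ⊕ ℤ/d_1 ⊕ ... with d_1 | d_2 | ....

rank_ℚ(R)=1; free=3−1=2
SNF(R) diag = [2] → torsion [2]

Answer: M ≅ ℤ^2 ⊕ ℤ/2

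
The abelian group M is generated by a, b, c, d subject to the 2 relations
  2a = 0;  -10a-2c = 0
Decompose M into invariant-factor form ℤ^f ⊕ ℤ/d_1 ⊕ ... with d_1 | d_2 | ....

rank_ℚ(R)=2; free=4−2=2
SNF(R) diag = [2, 2] → torsion [2, 2]

Answer: M ≅ ℤ^2 ⊕ ℤ/2 ⊕ ℤ/2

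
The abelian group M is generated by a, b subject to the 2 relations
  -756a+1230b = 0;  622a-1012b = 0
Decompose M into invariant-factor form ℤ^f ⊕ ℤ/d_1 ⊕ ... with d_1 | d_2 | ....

Answer: M ≅ ℤ/2 ⊕ ℤ/6

Derivation:
rank_ℚ(R)=2; free=2−2=0
SNF(R) diag = [2, 6] → torsion [2, 6]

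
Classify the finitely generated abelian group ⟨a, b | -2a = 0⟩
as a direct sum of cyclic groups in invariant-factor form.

Answer: M ≅ ℤ^1 ⊕ ℤ/2

Derivation:
rank_ℚ(R)=1; free=2−1=1
SNF(R) diag = [2] → torsion [2]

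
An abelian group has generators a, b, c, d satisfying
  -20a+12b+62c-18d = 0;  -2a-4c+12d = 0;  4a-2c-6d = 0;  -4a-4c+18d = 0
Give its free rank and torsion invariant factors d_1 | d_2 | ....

Answer: M ≅ ℤ/2 ⊕ ℤ/2 ⊕ ℤ/6 ⊕ ℤ/12

Derivation:
rank_ℚ(R)=4; free=4−4=0
SNF(R) diag = [2, 2, 6, 12] → torsion [2, 2, 6, 12]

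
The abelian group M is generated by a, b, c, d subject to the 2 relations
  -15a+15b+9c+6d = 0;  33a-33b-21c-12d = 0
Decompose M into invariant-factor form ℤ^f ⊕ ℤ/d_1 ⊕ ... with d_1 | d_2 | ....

Answer: M ≅ ℤ^2 ⊕ ℤ/3 ⊕ ℤ/6

Derivation:
rank_ℚ(R)=2; free=4−2=2
SNF(R) diag = [3, 6] → torsion [3, 6]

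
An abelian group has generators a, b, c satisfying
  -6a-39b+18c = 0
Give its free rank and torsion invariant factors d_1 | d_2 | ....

Answer: M ≅ ℤ^2 ⊕ ℤ/3

Derivation:
rank_ℚ(R)=1; free=3−1=2
SNF(R) diag = [3] → torsion [3]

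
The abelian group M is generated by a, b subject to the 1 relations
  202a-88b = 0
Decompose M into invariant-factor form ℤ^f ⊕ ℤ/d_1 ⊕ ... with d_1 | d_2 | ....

Answer: M ≅ ℤ^1 ⊕ ℤ/2

Derivation:
rank_ℚ(R)=1; free=2−1=1
SNF(R) diag = [2] → torsion [2]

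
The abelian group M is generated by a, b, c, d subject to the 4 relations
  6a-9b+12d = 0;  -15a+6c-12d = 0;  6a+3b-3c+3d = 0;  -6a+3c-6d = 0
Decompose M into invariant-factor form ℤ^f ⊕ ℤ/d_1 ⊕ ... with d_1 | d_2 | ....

rank_ℚ(R)=4; free=4−4=0
SNF(R) diag = [3, 3, 3, 3] → torsion [3, 3, 3, 3]

Answer: M ≅ ℤ/3 ⊕ ℤ/3 ⊕ ℤ/3 ⊕ ℤ/3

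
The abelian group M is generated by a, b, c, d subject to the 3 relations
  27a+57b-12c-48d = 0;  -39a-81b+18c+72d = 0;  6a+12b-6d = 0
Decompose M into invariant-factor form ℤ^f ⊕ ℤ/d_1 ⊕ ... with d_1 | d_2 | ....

rank_ℚ(R)=3; free=4−3=1
SNF(R) diag = [3, 6, 6] → torsion [3, 6, 6]

Answer: M ≅ ℤ^1 ⊕ ℤ/3 ⊕ ℤ/6 ⊕ ℤ/6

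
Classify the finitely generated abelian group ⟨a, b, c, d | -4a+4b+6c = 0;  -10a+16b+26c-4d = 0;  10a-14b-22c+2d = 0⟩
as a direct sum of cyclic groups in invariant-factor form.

Answer: M ≅ ℤ^1 ⊕ ℤ/2 ⊕ ℤ/2 ⊕ ℤ/2

Derivation:
rank_ℚ(R)=3; free=4−3=1
SNF(R) diag = [2, 2, 2] → torsion [2, 2, 2]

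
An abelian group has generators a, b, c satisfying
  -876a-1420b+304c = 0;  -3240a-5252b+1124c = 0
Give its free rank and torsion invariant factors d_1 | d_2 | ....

Answer: M ≅ ℤ^1 ⊕ ℤ/4 ⊕ ℤ/12

Derivation:
rank_ℚ(R)=2; free=3−2=1
SNF(R) diag = [4, 12] → torsion [4, 12]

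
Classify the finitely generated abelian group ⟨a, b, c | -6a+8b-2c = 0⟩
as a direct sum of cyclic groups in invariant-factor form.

Answer: M ≅ ℤ^2 ⊕ ℤ/2

Derivation:
rank_ℚ(R)=1; free=3−1=2
SNF(R) diag = [2] → torsion [2]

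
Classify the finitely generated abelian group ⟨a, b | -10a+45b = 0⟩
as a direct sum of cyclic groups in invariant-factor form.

rank_ℚ(R)=1; free=2−1=1
SNF(R) diag = [5] → torsion [5]

Answer: M ≅ ℤ^1 ⊕ ℤ/5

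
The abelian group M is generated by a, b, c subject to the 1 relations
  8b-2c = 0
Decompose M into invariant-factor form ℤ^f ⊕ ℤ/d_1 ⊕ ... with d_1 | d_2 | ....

Answer: M ≅ ℤ^2 ⊕ ℤ/2

Derivation:
rank_ℚ(R)=1; free=3−1=2
SNF(R) diag = [2] → torsion [2]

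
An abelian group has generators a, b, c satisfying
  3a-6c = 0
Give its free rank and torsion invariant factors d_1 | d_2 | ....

Answer: M ≅ ℤ^2 ⊕ ℤ/3

Derivation:
rank_ℚ(R)=1; free=3−1=2
SNF(R) diag = [3] → torsion [3]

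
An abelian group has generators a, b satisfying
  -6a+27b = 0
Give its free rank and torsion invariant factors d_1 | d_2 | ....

Answer: M ≅ ℤ^1 ⊕ ℤ/3

Derivation:
rank_ℚ(R)=1; free=2−1=1
SNF(R) diag = [3] → torsion [3]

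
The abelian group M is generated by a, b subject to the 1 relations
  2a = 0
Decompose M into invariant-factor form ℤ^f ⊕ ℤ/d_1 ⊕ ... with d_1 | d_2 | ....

Answer: M ≅ ℤ^1 ⊕ ℤ/2

Derivation:
rank_ℚ(R)=1; free=2−1=1
SNF(R) diag = [2] → torsion [2]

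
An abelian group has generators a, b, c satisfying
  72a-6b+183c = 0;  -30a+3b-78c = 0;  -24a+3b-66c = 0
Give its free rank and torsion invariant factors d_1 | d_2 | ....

Answer: M ≅ ℤ/3 ⊕ ℤ/3 ⊕ ℤ/6

Derivation:
rank_ℚ(R)=3; free=3−3=0
SNF(R) diag = [3, 3, 6] → torsion [3, 3, 6]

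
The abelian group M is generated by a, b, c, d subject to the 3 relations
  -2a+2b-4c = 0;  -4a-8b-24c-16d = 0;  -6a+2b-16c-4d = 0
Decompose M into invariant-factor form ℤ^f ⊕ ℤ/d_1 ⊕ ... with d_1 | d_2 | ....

rank_ℚ(R)=3; free=4−3=1
SNF(R) diag = [2, 4, 4] → torsion [2, 4, 4]

Answer: M ≅ ℤ^1 ⊕ ℤ/2 ⊕ ℤ/4 ⊕ ℤ/4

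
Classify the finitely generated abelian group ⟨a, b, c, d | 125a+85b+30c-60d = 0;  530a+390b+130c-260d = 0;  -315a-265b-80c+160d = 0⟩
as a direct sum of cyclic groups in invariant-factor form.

rank_ℚ(R)=3; free=4−3=1
SNF(R) diag = [5, 10, 30] → torsion [5, 10, 30]

Answer: M ≅ ℤ^1 ⊕ ℤ/5 ⊕ ℤ/10 ⊕ ℤ/30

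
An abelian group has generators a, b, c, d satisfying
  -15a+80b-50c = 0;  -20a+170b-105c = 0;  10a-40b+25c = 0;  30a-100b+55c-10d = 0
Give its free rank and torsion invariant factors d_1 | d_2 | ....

Answer: M ≅ ℤ/5 ⊕ ℤ/5 ⊕ ℤ/10 ⊕ ℤ/10

Derivation:
rank_ℚ(R)=4; free=4−4=0
SNF(R) diag = [5, 5, 10, 10] → torsion [5, 5, 10, 10]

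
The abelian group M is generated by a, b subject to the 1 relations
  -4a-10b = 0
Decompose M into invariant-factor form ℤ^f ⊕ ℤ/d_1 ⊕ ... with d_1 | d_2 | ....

rank_ℚ(R)=1; free=2−1=1
SNF(R) diag = [2] → torsion [2]

Answer: M ≅ ℤ^1 ⊕ ℤ/2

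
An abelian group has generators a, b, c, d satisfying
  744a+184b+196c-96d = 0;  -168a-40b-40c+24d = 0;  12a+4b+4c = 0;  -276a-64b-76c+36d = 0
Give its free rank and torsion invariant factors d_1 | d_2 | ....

Answer: M ≅ ℤ/4 ⊕ ℤ/12 ⊕ ℤ/12 ⊕ ℤ/24

Derivation:
rank_ℚ(R)=4; free=4−4=0
SNF(R) diag = [4, 12, 12, 24] → torsion [4, 12, 12, 24]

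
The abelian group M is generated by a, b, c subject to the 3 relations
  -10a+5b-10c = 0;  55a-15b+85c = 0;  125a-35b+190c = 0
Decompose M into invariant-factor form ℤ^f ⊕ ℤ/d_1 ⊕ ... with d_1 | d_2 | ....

Answer: M ≅ ℤ/5 ⊕ ℤ/5 ⊕ ℤ/5

Derivation:
rank_ℚ(R)=3; free=3−3=0
SNF(R) diag = [5, 5, 5] → torsion [5, 5, 5]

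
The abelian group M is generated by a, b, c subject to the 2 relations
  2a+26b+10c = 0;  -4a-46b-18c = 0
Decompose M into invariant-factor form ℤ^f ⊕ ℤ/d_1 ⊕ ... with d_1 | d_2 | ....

rank_ℚ(R)=2; free=3−2=1
SNF(R) diag = [2, 2] → torsion [2, 2]

Answer: M ≅ ℤ^1 ⊕ ℤ/2 ⊕ ℤ/2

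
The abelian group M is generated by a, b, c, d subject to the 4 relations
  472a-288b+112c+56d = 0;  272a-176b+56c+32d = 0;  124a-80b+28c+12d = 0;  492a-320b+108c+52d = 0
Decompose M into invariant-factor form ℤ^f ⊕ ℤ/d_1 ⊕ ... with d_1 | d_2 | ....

rank_ℚ(R)=4; free=4−4=0
SNF(R) diag = [4, 8, 24, 48] → torsion [4, 8, 24, 48]

Answer: M ≅ ℤ/4 ⊕ ℤ/8 ⊕ ℤ/24 ⊕ ℤ/48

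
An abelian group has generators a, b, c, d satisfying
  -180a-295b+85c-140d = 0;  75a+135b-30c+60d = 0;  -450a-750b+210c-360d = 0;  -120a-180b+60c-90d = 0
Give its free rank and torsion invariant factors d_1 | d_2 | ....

rank_ℚ(R)=4; free=4−4=0
SNF(R) diag = [5, 15, 30, 30] → torsion [5, 15, 30, 30]

Answer: M ≅ ℤ/5 ⊕ ℤ/15 ⊕ ℤ/30 ⊕ ℤ/30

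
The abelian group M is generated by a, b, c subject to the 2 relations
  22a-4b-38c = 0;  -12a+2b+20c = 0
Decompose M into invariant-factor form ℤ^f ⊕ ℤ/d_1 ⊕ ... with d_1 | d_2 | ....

rank_ℚ(R)=2; free=3−2=1
SNF(R) diag = [2, 2] → torsion [2, 2]

Answer: M ≅ ℤ^1 ⊕ ℤ/2 ⊕ ℤ/2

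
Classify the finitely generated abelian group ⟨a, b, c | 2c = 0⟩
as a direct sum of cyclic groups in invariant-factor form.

rank_ℚ(R)=1; free=3−1=2
SNF(R) diag = [2] → torsion [2]

Answer: M ≅ ℤ^2 ⊕ ℤ/2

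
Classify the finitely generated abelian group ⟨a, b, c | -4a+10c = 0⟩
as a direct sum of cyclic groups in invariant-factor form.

Answer: M ≅ ℤ^2 ⊕ ℤ/2

Derivation:
rank_ℚ(R)=1; free=3−1=2
SNF(R) diag = [2] → torsion [2]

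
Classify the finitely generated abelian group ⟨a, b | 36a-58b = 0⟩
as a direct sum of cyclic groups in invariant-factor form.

rank_ℚ(R)=1; free=2−1=1
SNF(R) diag = [2] → torsion [2]

Answer: M ≅ ℤ^1 ⊕ ℤ/2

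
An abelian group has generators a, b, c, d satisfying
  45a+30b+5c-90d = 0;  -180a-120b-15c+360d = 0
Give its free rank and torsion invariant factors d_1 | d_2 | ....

Answer: M ≅ ℤ^2 ⊕ ℤ/5 ⊕ ℤ/15

Derivation:
rank_ℚ(R)=2; free=4−2=2
SNF(R) diag = [5, 15] → torsion [5, 15]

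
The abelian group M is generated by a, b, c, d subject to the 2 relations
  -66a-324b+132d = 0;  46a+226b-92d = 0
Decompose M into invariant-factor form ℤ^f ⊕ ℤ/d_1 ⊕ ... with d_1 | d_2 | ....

Answer: M ≅ ℤ^2 ⊕ ℤ/2 ⊕ ℤ/6

Derivation:
rank_ℚ(R)=2; free=4−2=2
SNF(R) diag = [2, 6] → torsion [2, 6]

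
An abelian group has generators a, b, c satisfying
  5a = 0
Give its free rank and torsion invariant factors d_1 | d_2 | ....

rank_ℚ(R)=1; free=3−1=2
SNF(R) diag = [5] → torsion [5]

Answer: M ≅ ℤ^2 ⊕ ℤ/5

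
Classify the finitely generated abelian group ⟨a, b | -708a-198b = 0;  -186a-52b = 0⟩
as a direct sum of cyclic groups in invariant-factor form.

Answer: M ≅ ℤ/2 ⊕ ℤ/6

Derivation:
rank_ℚ(R)=2; free=2−2=0
SNF(R) diag = [2, 6] → torsion [2, 6]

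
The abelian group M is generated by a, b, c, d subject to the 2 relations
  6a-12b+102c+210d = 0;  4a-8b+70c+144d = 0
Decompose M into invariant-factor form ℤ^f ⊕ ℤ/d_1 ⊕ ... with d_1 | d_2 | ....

Answer: M ≅ ℤ^2 ⊕ ℤ/2 ⊕ ℤ/6

Derivation:
rank_ℚ(R)=2; free=4−2=2
SNF(R) diag = [2, 6] → torsion [2, 6]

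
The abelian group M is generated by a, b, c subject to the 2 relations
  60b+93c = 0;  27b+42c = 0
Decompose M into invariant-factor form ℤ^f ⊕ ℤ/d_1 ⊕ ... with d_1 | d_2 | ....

Answer: M ≅ ℤ^1 ⊕ ℤ/3 ⊕ ℤ/3

Derivation:
rank_ℚ(R)=2; free=3−2=1
SNF(R) diag = [3, 3] → torsion [3, 3]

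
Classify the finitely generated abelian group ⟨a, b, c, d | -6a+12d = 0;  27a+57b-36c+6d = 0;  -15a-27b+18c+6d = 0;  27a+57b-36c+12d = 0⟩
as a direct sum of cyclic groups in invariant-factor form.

Answer: M ≅ ℤ/3 ⊕ ℤ/6 ⊕ ℤ/6 ⊕ ℤ/18

Derivation:
rank_ℚ(R)=4; free=4−4=0
SNF(R) diag = [3, 6, 6, 18] → torsion [3, 6, 6, 18]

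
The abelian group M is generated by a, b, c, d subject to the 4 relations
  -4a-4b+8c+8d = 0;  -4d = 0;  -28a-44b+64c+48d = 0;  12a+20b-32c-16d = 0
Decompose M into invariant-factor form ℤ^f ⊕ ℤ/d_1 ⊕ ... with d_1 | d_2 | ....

rank_ℚ(R)=4; free=4−4=0
SNF(R) diag = [4, 4, 8, 8] → torsion [4, 4, 8, 8]

Answer: M ≅ ℤ/4 ⊕ ℤ/4 ⊕ ℤ/8 ⊕ ℤ/8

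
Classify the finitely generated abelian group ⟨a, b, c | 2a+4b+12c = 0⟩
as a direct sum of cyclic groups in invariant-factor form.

Answer: M ≅ ℤ^2 ⊕ ℤ/2

Derivation:
rank_ℚ(R)=1; free=3−1=2
SNF(R) diag = [2] → torsion [2]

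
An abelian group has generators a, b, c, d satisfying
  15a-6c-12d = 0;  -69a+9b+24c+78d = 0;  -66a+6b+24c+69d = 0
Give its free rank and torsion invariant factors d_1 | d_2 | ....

rank_ℚ(R)=3; free=4−3=1
SNF(R) diag = [3, 3, 3] → torsion [3, 3, 3]

Answer: M ≅ ℤ^1 ⊕ ℤ/3 ⊕ ℤ/3 ⊕ ℤ/3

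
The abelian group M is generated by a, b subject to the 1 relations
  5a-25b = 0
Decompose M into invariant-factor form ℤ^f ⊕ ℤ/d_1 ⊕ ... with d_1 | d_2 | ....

Answer: M ≅ ℤ^1 ⊕ ℤ/5

Derivation:
rank_ℚ(R)=1; free=2−1=1
SNF(R) diag = [5] → torsion [5]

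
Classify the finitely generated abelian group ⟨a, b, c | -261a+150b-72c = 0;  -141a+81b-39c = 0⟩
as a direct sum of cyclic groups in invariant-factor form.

rank_ℚ(R)=2; free=3−2=1
SNF(R) diag = [3, 3] → torsion [3, 3]

Answer: M ≅ ℤ^1 ⊕ ℤ/3 ⊕ ℤ/3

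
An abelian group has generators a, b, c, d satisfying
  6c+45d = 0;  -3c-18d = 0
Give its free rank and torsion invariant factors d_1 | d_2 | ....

Answer: M ≅ ℤ^2 ⊕ ℤ/3 ⊕ ℤ/9

Derivation:
rank_ℚ(R)=2; free=4−2=2
SNF(R) diag = [3, 9] → torsion [3, 9]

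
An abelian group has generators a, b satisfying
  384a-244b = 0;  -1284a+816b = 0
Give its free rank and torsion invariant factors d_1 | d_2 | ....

Answer: M ≅ ℤ/4 ⊕ ℤ/12

Derivation:
rank_ℚ(R)=2; free=2−2=0
SNF(R) diag = [4, 12] → torsion [4, 12]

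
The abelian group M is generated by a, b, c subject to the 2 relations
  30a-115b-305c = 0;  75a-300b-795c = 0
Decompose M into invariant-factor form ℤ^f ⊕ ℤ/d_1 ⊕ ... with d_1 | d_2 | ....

rank_ℚ(R)=2; free=3−2=1
SNF(R) diag = [5, 15] → torsion [5, 15]

Answer: M ≅ ℤ^1 ⊕ ℤ/5 ⊕ ℤ/15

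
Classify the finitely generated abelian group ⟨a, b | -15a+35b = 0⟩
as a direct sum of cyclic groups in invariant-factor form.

rank_ℚ(R)=1; free=2−1=1
SNF(R) diag = [5] → torsion [5]

Answer: M ≅ ℤ^1 ⊕ ℤ/5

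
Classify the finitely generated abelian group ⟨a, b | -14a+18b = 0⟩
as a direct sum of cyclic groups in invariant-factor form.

rank_ℚ(R)=1; free=2−1=1
SNF(R) diag = [2] → torsion [2]

Answer: M ≅ ℤ^1 ⊕ ℤ/2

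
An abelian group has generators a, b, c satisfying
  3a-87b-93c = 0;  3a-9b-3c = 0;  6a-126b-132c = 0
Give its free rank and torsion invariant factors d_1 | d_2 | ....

Answer: M ≅ ℤ/3 ⊕ ℤ/6 ⊕ ℤ/18

Derivation:
rank_ℚ(R)=3; free=3−3=0
SNF(R) diag = [3, 6, 18] → torsion [3, 6, 18]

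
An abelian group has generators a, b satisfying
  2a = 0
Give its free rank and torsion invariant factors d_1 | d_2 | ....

Answer: M ≅ ℤ^1 ⊕ ℤ/2

Derivation:
rank_ℚ(R)=1; free=2−1=1
SNF(R) diag = [2] → torsion [2]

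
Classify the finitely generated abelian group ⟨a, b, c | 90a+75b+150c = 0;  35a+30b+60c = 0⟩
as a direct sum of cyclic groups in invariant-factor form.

rank_ℚ(R)=2; free=3−2=1
SNF(R) diag = [5, 15] → torsion [5, 15]

Answer: M ≅ ℤ^1 ⊕ ℤ/5 ⊕ ℤ/15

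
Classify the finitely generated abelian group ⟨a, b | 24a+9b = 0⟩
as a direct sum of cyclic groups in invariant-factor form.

Answer: M ≅ ℤ^1 ⊕ ℤ/3

Derivation:
rank_ℚ(R)=1; free=2−1=1
SNF(R) diag = [3] → torsion [3]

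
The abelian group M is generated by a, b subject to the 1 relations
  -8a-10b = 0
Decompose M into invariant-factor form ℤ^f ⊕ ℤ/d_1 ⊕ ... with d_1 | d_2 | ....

rank_ℚ(R)=1; free=2−1=1
SNF(R) diag = [2] → torsion [2]

Answer: M ≅ ℤ^1 ⊕ ℤ/2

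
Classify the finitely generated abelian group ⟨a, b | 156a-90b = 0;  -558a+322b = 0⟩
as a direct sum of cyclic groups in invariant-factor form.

Answer: M ≅ ℤ/2 ⊕ ℤ/6

Derivation:
rank_ℚ(R)=2; free=2−2=0
SNF(R) diag = [2, 6] → torsion [2, 6]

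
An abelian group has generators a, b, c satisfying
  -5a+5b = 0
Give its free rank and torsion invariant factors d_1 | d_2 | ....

rank_ℚ(R)=1; free=3−1=2
SNF(R) diag = [5] → torsion [5]

Answer: M ≅ ℤ^2 ⊕ ℤ/5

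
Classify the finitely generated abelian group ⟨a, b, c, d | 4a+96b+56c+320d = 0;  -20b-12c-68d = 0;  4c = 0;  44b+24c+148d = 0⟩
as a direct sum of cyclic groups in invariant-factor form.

Answer: M ≅ ℤ/4 ⊕ ℤ/4 ⊕ ℤ/4 ⊕ ℤ/8

Derivation:
rank_ℚ(R)=4; free=4−4=0
SNF(R) diag = [4, 4, 4, 8] → torsion [4, 4, 4, 8]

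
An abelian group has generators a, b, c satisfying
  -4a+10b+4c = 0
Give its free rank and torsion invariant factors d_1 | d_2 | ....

rank_ℚ(R)=1; free=3−1=2
SNF(R) diag = [2] → torsion [2]

Answer: M ≅ ℤ^2 ⊕ ℤ/2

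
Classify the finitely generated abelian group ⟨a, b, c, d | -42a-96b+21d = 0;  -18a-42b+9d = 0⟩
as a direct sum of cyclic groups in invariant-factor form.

Answer: M ≅ ℤ^2 ⊕ ℤ/3 ⊕ ℤ/6

Derivation:
rank_ℚ(R)=2; free=4−2=2
SNF(R) diag = [3, 6] → torsion [3, 6]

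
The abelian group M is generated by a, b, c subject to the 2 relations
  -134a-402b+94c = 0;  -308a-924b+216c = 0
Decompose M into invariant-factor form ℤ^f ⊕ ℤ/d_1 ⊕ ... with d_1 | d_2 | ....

rank_ℚ(R)=2; free=3−2=1
SNF(R) diag = [2, 4] → torsion [2, 4]

Answer: M ≅ ℤ^1 ⊕ ℤ/2 ⊕ ℤ/4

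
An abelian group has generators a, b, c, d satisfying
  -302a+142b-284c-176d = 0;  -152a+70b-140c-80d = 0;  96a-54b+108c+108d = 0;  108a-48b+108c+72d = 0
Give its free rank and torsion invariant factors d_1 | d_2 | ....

rank_ℚ(R)=4; free=4−4=0
SNF(R) diag = [2, 6, 12, 12] → torsion [2, 6, 12, 12]

Answer: M ≅ ℤ/2 ⊕ ℤ/6 ⊕ ℤ/12 ⊕ ℤ/12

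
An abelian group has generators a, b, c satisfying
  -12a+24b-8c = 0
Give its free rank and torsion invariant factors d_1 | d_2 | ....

rank_ℚ(R)=1; free=3−1=2
SNF(R) diag = [4] → torsion [4]

Answer: M ≅ ℤ^2 ⊕ ℤ/4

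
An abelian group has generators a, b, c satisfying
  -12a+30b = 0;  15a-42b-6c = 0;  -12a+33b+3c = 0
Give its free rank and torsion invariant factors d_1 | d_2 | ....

Answer: M ≅ ℤ/3 ⊕ ℤ/3 ⊕ ℤ/6

Derivation:
rank_ℚ(R)=3; free=3−3=0
SNF(R) diag = [3, 3, 6] → torsion [3, 3, 6]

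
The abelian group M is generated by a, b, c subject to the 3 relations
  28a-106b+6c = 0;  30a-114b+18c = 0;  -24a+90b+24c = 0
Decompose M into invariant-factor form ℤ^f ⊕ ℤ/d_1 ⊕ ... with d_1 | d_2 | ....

Answer: M ≅ ℤ/2 ⊕ ℤ/6 ⊕ ℤ/6

Derivation:
rank_ℚ(R)=3; free=3−3=0
SNF(R) diag = [2, 6, 6] → torsion [2, 6, 6]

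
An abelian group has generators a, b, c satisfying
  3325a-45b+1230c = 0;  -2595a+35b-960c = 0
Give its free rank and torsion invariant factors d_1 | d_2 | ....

Answer: M ≅ ℤ^1 ⊕ ℤ/5 ⊕ ℤ/10

Derivation:
rank_ℚ(R)=2; free=3−2=1
SNF(R) diag = [5, 10] → torsion [5, 10]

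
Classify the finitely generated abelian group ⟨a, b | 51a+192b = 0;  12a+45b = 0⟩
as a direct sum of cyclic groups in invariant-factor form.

Answer: M ≅ ℤ/3 ⊕ ℤ/3

Derivation:
rank_ℚ(R)=2; free=2−2=0
SNF(R) diag = [3, 3] → torsion [3, 3]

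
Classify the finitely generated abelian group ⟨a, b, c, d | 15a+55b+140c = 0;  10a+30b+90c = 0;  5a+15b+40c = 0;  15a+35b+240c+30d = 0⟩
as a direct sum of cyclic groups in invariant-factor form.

Answer: M ≅ ℤ/5 ⊕ ℤ/10 ⊕ ℤ/10 ⊕ ℤ/30

Derivation:
rank_ℚ(R)=4; free=4−4=0
SNF(R) diag = [5, 10, 10, 30] → torsion [5, 10, 10, 30]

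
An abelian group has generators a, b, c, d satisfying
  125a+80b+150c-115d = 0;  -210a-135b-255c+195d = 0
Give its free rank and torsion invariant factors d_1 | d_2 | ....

Answer: M ≅ ℤ^2 ⊕ ℤ/5 ⊕ ℤ/15

Derivation:
rank_ℚ(R)=2; free=4−2=2
SNF(R) diag = [5, 15] → torsion [5, 15]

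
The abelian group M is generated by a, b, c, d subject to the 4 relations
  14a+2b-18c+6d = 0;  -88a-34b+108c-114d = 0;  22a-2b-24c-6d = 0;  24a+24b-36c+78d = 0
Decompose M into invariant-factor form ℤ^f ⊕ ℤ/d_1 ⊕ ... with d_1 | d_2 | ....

rank_ℚ(R)=4; free=4−4=0
SNF(R) diag = [2, 6, 6, 6] → torsion [2, 6, 6, 6]

Answer: M ≅ ℤ/2 ⊕ ℤ/6 ⊕ ℤ/6 ⊕ ℤ/6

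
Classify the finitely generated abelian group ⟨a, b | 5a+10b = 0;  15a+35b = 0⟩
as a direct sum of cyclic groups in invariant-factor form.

Answer: M ≅ ℤ/5 ⊕ ℤ/5

Derivation:
rank_ℚ(R)=2; free=2−2=0
SNF(R) diag = [5, 5] → torsion [5, 5]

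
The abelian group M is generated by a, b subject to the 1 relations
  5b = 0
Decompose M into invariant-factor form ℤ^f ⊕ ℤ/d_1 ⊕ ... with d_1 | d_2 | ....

rank_ℚ(R)=1; free=2−1=1
SNF(R) diag = [5] → torsion [5]

Answer: M ≅ ℤ^1 ⊕ ℤ/5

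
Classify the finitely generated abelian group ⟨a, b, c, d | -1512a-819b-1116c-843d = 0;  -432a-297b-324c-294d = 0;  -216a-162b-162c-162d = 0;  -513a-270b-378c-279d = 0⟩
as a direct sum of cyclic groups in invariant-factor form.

Answer: M ≅ ℤ/3 ⊕ ℤ/9 ⊕ ℤ/27 ⊕ ℤ/54

Derivation:
rank_ℚ(R)=4; free=4−4=0
SNF(R) diag = [3, 9, 27, 54] → torsion [3, 9, 27, 54]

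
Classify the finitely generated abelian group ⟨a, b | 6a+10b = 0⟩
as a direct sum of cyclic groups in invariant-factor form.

Answer: M ≅ ℤ^1 ⊕ ℤ/2

Derivation:
rank_ℚ(R)=1; free=2−1=1
SNF(R) diag = [2] → torsion [2]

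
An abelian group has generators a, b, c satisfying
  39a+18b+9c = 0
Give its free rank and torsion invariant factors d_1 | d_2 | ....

Answer: M ≅ ℤ^2 ⊕ ℤ/3

Derivation:
rank_ℚ(R)=1; free=3−1=2
SNF(R) diag = [3] → torsion [3]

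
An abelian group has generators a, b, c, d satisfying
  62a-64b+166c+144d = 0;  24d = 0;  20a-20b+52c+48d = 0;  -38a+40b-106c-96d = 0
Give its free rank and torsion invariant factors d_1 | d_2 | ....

rank_ℚ(R)=4; free=4−4=0
SNF(R) diag = [2, 4, 12, 24] → torsion [2, 4, 12, 24]

Answer: M ≅ ℤ/2 ⊕ ℤ/4 ⊕ ℤ/12 ⊕ ℤ/24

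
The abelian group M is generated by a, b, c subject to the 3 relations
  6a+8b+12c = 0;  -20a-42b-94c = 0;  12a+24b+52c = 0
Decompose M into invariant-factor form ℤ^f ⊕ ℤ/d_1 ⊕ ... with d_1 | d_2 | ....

Answer: M ≅ ℤ/2 ⊕ ℤ/2 ⊕ ℤ/4

Derivation:
rank_ℚ(R)=3; free=3−3=0
SNF(R) diag = [2, 2, 4] → torsion [2, 2, 4]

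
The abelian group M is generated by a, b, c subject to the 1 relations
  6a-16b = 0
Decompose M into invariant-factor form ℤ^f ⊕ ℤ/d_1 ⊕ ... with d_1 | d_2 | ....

rank_ℚ(R)=1; free=3−1=2
SNF(R) diag = [2] → torsion [2]

Answer: M ≅ ℤ^2 ⊕ ℤ/2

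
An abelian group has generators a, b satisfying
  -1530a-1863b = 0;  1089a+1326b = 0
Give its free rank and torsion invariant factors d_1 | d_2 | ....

rank_ℚ(R)=2; free=2−2=0
SNF(R) diag = [3, 9] → torsion [3, 9]

Answer: M ≅ ℤ/3 ⊕ ℤ/9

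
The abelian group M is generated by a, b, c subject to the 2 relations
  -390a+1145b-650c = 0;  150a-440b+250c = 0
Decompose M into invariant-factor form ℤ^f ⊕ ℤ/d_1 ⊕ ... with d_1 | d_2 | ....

rank_ℚ(R)=2; free=3−2=1
SNF(R) diag = [5, 10] → torsion [5, 10]

Answer: M ≅ ℤ^1 ⊕ ℤ/5 ⊕ ℤ/10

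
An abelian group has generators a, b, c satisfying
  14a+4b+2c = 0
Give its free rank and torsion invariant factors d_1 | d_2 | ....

rank_ℚ(R)=1; free=3−1=2
SNF(R) diag = [2] → torsion [2]

Answer: M ≅ ℤ^2 ⊕ ℤ/2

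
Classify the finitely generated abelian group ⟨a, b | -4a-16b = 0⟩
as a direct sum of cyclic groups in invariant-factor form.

rank_ℚ(R)=1; free=2−1=1
SNF(R) diag = [4] → torsion [4]

Answer: M ≅ ℤ^1 ⊕ ℤ/4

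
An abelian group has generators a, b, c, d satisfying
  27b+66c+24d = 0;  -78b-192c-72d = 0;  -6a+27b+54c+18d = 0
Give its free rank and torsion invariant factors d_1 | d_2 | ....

rank_ℚ(R)=3; free=4−3=1
SNF(R) diag = [3, 6, 12] → torsion [3, 6, 12]

Answer: M ≅ ℤ^1 ⊕ ℤ/3 ⊕ ℤ/6 ⊕ ℤ/12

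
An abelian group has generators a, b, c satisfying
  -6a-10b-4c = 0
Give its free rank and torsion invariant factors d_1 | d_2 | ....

Answer: M ≅ ℤ^2 ⊕ ℤ/2

Derivation:
rank_ℚ(R)=1; free=3−1=2
SNF(R) diag = [2] → torsion [2]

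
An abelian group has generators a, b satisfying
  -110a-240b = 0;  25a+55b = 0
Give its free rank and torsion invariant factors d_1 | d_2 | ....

rank_ℚ(R)=2; free=2−2=0
SNF(R) diag = [5, 10] → torsion [5, 10]

Answer: M ≅ ℤ/5 ⊕ ℤ/10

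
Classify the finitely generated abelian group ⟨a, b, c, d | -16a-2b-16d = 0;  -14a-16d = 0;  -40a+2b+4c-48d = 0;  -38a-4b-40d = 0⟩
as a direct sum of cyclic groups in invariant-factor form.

Answer: M ≅ ℤ/2 ⊕ ℤ/2 ⊕ ℤ/4 ⊕ ℤ/8

Derivation:
rank_ℚ(R)=4; free=4−4=0
SNF(R) diag = [2, 2, 4, 8] → torsion [2, 2, 4, 8]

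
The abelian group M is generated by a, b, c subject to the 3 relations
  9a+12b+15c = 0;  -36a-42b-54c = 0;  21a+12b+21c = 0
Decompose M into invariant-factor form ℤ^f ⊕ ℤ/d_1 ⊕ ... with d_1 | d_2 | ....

rank_ℚ(R)=3; free=3−3=0
SNF(R) diag = [3, 6, 6] → torsion [3, 6, 6]

Answer: M ≅ ℤ/3 ⊕ ℤ/6 ⊕ ℤ/6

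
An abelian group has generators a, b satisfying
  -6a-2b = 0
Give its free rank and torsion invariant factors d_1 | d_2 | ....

rank_ℚ(R)=1; free=2−1=1
SNF(R) diag = [2] → torsion [2]

Answer: M ≅ ℤ^1 ⊕ ℤ/2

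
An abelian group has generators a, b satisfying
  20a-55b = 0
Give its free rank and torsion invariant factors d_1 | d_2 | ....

Answer: M ≅ ℤ^1 ⊕ ℤ/5

Derivation:
rank_ℚ(R)=1; free=2−1=1
SNF(R) diag = [5] → torsion [5]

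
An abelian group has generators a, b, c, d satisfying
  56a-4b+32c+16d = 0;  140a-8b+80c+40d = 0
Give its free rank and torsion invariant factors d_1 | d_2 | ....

Answer: M ≅ ℤ^2 ⊕ ℤ/4 ⊕ ℤ/4

Derivation:
rank_ℚ(R)=2; free=4−2=2
SNF(R) diag = [4, 4] → torsion [4, 4]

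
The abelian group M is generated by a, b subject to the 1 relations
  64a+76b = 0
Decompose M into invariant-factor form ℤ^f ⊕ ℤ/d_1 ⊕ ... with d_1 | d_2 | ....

rank_ℚ(R)=1; free=2−1=1
SNF(R) diag = [4] → torsion [4]

Answer: M ≅ ℤ^1 ⊕ ℤ/4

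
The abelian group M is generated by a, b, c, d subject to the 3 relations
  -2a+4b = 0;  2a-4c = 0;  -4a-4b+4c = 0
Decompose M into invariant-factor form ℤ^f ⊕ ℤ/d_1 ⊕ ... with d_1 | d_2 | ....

rank_ℚ(R)=3; free=4−3=1
SNF(R) diag = [2, 4, 8] → torsion [2, 4, 8]

Answer: M ≅ ℤ^1 ⊕ ℤ/2 ⊕ ℤ/4 ⊕ ℤ/8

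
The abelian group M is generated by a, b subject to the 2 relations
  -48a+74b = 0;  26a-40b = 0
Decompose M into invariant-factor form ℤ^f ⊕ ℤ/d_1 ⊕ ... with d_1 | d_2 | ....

rank_ℚ(R)=2; free=2−2=0
SNF(R) diag = [2, 2] → torsion [2, 2]

Answer: M ≅ ℤ/2 ⊕ ℤ/2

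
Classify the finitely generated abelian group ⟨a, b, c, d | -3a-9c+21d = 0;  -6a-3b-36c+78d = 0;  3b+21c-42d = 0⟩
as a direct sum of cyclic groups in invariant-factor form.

Answer: M ≅ ℤ^1 ⊕ ℤ/3 ⊕ ℤ/3 ⊕ ℤ/3

Derivation:
rank_ℚ(R)=3; free=4−3=1
SNF(R) diag = [3, 3, 3] → torsion [3, 3, 3]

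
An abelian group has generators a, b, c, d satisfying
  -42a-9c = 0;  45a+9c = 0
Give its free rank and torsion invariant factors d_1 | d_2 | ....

rank_ℚ(R)=2; free=4−2=2
SNF(R) diag = [3, 9] → torsion [3, 9]

Answer: M ≅ ℤ^2 ⊕ ℤ/3 ⊕ ℤ/9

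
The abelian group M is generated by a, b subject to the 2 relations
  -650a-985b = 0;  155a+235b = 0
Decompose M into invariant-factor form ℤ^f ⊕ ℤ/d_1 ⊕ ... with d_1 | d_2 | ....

Answer: M ≅ ℤ/5 ⊕ ℤ/15

Derivation:
rank_ℚ(R)=2; free=2−2=0
SNF(R) diag = [5, 15] → torsion [5, 15]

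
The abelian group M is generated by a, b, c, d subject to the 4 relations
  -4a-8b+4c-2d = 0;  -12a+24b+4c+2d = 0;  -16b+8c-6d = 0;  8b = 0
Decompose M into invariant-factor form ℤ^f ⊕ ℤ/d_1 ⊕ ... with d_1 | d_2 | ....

Answer: M ≅ ℤ/2 ⊕ ℤ/4 ⊕ ℤ/8 ⊕ ℤ/8

Derivation:
rank_ℚ(R)=4; free=4−4=0
SNF(R) diag = [2, 4, 8, 8] → torsion [2, 4, 8, 8]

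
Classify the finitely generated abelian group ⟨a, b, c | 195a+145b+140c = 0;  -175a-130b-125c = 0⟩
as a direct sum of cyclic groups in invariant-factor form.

Answer: M ≅ ℤ^1 ⊕ ℤ/5 ⊕ ℤ/5

Derivation:
rank_ℚ(R)=2; free=3−2=1
SNF(R) diag = [5, 5] → torsion [5, 5]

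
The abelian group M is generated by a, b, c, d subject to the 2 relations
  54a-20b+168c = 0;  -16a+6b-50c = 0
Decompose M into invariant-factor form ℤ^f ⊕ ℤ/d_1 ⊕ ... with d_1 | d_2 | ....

Answer: M ≅ ℤ^2 ⊕ ℤ/2 ⊕ ℤ/2

Derivation:
rank_ℚ(R)=2; free=4−2=2
SNF(R) diag = [2, 2] → torsion [2, 2]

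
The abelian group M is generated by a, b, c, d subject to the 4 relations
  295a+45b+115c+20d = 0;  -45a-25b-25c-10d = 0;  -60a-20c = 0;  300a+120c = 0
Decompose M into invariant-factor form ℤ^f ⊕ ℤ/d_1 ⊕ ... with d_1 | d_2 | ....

rank_ℚ(R)=4; free=4−4=0
SNF(R) diag = [5, 10, 20, 60] → torsion [5, 10, 20, 60]

Answer: M ≅ ℤ/5 ⊕ ℤ/10 ⊕ ℤ/20 ⊕ ℤ/60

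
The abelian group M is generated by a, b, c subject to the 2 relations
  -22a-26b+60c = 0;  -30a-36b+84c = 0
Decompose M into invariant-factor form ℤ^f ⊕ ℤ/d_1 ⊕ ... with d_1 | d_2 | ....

rank_ℚ(R)=2; free=3−2=1
SNF(R) diag = [2, 6] → torsion [2, 6]

Answer: M ≅ ℤ^1 ⊕ ℤ/2 ⊕ ℤ/6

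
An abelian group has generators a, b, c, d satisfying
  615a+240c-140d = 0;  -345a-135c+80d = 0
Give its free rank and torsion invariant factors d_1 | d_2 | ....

Answer: M ≅ ℤ^2 ⊕ ℤ/5 ⊕ ℤ/15

Derivation:
rank_ℚ(R)=2; free=4−2=2
SNF(R) diag = [5, 15] → torsion [5, 15]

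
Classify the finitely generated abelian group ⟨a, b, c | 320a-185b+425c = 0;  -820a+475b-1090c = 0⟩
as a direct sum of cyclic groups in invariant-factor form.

Answer: M ≅ ℤ^1 ⊕ ℤ/5 ⊕ ℤ/15

Derivation:
rank_ℚ(R)=2; free=3−2=1
SNF(R) diag = [5, 15] → torsion [5, 15]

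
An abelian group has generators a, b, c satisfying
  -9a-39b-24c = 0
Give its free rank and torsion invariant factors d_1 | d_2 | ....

Answer: M ≅ ℤ^2 ⊕ ℤ/3

Derivation:
rank_ℚ(R)=1; free=3−1=2
SNF(R) diag = [3] → torsion [3]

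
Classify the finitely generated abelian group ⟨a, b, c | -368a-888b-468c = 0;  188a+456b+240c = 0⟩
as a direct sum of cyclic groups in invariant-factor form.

Answer: M ≅ ℤ^1 ⊕ ℤ/4 ⊕ ℤ/12

Derivation:
rank_ℚ(R)=2; free=3−2=1
SNF(R) diag = [4, 12] → torsion [4, 12]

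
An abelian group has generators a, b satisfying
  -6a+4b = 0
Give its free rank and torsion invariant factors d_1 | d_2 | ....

rank_ℚ(R)=1; free=2−1=1
SNF(R) diag = [2] → torsion [2]

Answer: M ≅ ℤ^1 ⊕ ℤ/2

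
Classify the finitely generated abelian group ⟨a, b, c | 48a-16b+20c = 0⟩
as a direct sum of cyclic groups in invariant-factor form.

rank_ℚ(R)=1; free=3−1=2
SNF(R) diag = [4] → torsion [4]

Answer: M ≅ ℤ^2 ⊕ ℤ/4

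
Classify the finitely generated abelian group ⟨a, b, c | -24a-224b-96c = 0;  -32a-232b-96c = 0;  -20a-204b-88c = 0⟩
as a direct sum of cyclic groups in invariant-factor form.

rank_ℚ(R)=3; free=3−3=0
SNF(R) diag = [4, 8, 16] → torsion [4, 8, 16]

Answer: M ≅ ℤ/4 ⊕ ℤ/8 ⊕ ℤ/16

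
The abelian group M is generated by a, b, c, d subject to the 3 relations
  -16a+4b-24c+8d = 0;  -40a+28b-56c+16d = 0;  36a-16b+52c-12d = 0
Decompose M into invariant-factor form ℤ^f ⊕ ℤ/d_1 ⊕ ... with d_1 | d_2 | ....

rank_ℚ(R)=3; free=4−3=1
SNF(R) diag = [4, 4, 8] → torsion [4, 4, 8]

Answer: M ≅ ℤ^1 ⊕ ℤ/4 ⊕ ℤ/4 ⊕ ℤ/8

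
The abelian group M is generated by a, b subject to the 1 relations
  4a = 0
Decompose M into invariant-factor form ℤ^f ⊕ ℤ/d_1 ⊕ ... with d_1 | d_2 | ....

Answer: M ≅ ℤ^1 ⊕ ℤ/4

Derivation:
rank_ℚ(R)=1; free=2−1=1
SNF(R) diag = [4] → torsion [4]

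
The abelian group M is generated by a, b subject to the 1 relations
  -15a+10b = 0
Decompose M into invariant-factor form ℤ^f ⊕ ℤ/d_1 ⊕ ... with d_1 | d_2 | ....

rank_ℚ(R)=1; free=2−1=1
SNF(R) diag = [5] → torsion [5]

Answer: M ≅ ℤ^1 ⊕ ℤ/5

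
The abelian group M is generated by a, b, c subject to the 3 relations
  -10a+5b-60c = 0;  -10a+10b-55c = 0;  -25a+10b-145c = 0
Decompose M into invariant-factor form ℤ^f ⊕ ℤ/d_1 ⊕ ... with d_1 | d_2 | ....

Answer: M ≅ ℤ/5 ⊕ ℤ/5 ⊕ ℤ/15

Derivation:
rank_ℚ(R)=3; free=3−3=0
SNF(R) diag = [5, 5, 15] → torsion [5, 5, 15]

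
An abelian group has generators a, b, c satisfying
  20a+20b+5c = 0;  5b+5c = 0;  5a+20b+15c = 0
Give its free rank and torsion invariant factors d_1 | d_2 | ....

rank_ℚ(R)=3; free=3−3=0
SNF(R) diag = [5, 5, 5] → torsion [5, 5, 5]

Answer: M ≅ ℤ/5 ⊕ ℤ/5 ⊕ ℤ/5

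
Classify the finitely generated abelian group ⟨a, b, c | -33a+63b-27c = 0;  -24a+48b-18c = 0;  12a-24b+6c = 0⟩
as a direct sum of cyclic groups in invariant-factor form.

Answer: M ≅ ℤ/3 ⊕ ℤ/6 ⊕ ℤ/12

Derivation:
rank_ℚ(R)=3; free=3−3=0
SNF(R) diag = [3, 6, 12] → torsion [3, 6, 12]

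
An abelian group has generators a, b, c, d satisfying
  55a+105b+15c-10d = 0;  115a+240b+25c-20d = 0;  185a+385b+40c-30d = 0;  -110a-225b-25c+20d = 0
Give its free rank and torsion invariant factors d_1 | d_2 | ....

rank_ℚ(R)=4; free=4−4=0
SNF(R) diag = [5, 5, 5, 10] → torsion [5, 5, 5, 10]

Answer: M ≅ ℤ/5 ⊕ ℤ/5 ⊕ ℤ/5 ⊕ ℤ/10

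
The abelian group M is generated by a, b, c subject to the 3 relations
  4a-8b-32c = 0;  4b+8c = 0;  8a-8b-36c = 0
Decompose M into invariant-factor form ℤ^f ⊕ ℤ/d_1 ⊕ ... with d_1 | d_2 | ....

Answer: M ≅ ℤ/4 ⊕ ℤ/4 ⊕ ℤ/12

Derivation:
rank_ℚ(R)=3; free=3−3=0
SNF(R) diag = [4, 4, 12] → torsion [4, 4, 12]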